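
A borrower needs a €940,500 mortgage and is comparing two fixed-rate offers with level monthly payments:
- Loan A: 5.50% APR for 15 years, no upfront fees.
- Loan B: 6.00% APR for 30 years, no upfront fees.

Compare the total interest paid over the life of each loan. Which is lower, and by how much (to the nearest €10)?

Loan A: at 5.50% the monthly rate is 0.0045833, so the payment is 940,500 × 0.0045833 / (1 − 1.0045833^−180) = €7,684.67.
Total interest on Loan A = 180 × €7,684.67 − €940,500 = €442,740.60.
Loan B: at 6.00% the monthly rate is 0.0050000, so the payment is 940,500 × 0.0050000 / (1 − 1.0050000^−360) = €5,638.77.
Total interest on Loan B = 360 × €5,638.77 − €940,500 = €1,089,457.20.
Loan A is lower by €646,716.60.

Loan A by €646,720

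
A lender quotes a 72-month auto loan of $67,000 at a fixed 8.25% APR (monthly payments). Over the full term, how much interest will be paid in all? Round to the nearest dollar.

Monthly rate = 8.25%/12 = 0.0068750; payment = 67,000 × 0.0068750 / (1 − (1+0.0068750)^−72) = $1,182.92.
Total paid = 72 × $1,182.92 = $85,170.24; interest = $85,170.24 − $67,000 = $18,170.24.

$18,170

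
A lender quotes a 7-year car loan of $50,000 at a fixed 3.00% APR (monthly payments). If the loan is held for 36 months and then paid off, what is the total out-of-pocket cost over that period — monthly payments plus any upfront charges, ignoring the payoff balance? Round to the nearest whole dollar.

Monthly rate = 3%/12 = 0.0025000; payment = 50,000 × 0.0025000 / (1 − (1+0.0025000)^−84) = $660.67.
Total outlay = 36 × $660.67 = $23,784.12.

$23,784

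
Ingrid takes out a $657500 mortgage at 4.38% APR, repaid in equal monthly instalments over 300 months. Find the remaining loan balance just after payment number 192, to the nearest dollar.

$321,728

With monthly rate i = 4.38%/12 = 0.0036500, the balance after k of n payments is P · [(1+i)^n − (1+i)^k] / [(1+i)^n − 1].
(1+0.0036500)^300 = 2.98322961 and (1+0.0036500)^192 = 2.01279468, so the balance is 657,500 × (2.98322961 − 2.01279468) / (2.98322961 − 1) = $321,728.24.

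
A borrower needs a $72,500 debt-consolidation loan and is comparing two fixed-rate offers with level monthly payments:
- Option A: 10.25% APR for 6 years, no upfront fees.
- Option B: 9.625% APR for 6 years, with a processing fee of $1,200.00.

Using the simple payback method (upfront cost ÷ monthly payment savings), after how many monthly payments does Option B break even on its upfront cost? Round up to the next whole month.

53 months

Option A: monthly rate = 10.25%/12 = 0.0085417; payment = 72,500 × 0.0085417 / (1 − (1+0.0085417)^−72) = $1,352.28.
Option B: at 9.625% the monthly rate is 0.0080208, so the payment is 72,500 × 0.0080208 / (1 − 1.0080208^−72) = $1,329.45.
Monthly savings = $1,352.28 − $1,329.45 = $22.83.
Break-even = $1,200.00 / $22.83 = 52.56 → 53 months.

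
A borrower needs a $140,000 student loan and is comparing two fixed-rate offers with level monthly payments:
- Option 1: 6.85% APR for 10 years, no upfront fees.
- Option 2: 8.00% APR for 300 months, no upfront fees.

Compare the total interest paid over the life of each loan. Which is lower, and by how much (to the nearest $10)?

Option 1 by $130,400

Option 1: at 6.85% the monthly rate is 0.0057083, so the payment is 140,000 × 0.0057083 / (1 − 1.0057083^−120) = $1,614.72.
Total interest on Option 1 = 120 × $1,614.72 − $140,000 = $53,766.40.
Option 2: monthly rate = 8%/12 = 0.0066667; payment = 140,000 × 0.0066667 / (1 − (1+0.0066667)^−300) = $1,080.54.
Total interest on Option 2 = 300 × $1,080.54 − $140,000 = $184,162.00.
Option 1 is lower by $130,395.60.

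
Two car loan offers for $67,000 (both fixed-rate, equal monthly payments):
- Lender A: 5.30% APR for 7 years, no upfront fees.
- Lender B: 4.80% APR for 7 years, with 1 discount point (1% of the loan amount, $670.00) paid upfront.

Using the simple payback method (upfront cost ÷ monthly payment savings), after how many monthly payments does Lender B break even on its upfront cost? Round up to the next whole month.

43 months

Lender A: monthly rate = 5.3%/12 = 0.0044167; payment = 67,000 × 0.0044167 / (1 − (1+0.0044167)^−84) = $956.45.
Lender B: monthly rate = 4.8%/12 = 0.0040000; payment = 67,000 × 0.0040000 / (1 − (1+0.0040000)^−84) = $940.69.
Monthly savings = $956.45 − $940.69 = $15.76.
Break-even = $670.00 / $15.76 = 42.51 → 43 months.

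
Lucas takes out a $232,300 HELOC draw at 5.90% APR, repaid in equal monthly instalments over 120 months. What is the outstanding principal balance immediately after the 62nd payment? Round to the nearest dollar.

$129,283

With monthly rate i = 5.9%/12 = 0.0049167, the balance after k of n payments is P · [(1+i)^n − (1+i)^k] / [(1+i)^n − 1].
(1+0.0049167)^120 = 1.80138231 and (1+0.0049167)^62 = 1.35538615, so the balance is 232,300 × (1.80138231 − 1.35538615) / (1.80138231 − 1) = $129,282.75.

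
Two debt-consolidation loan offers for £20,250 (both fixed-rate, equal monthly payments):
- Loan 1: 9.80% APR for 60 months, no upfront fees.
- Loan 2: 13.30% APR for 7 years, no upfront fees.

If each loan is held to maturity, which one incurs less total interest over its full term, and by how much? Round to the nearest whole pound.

Loan 1 by £5,527

Loan 1: at 9.80% the monthly rate is 0.0081667, so the payment is 20,250 × 0.0081667 / (1 − 1.0081667^−60) = £428.26.
Total interest on Loan 1 = 60 × £428.26 − £20,250 = £5,445.60.
Loan 2: monthly rate = 13.3%/12 = 0.0110833; payment = 20,250 × 0.0110833 / (1 − (1+0.0110833)^−84) = £371.70.
Total interest on Loan 2 = 84 × £371.70 − £20,250 = £10,972.80.
Loan 1 is lower by £5,527.20.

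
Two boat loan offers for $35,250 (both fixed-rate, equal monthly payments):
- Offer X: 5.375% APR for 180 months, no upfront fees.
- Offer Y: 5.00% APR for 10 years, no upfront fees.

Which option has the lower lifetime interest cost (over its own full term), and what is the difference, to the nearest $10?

Offer Y by $6,560

Offer X: monthly rate = 5.375%/12 = 0.0044792; payment = 35,250 × 0.0044792 / (1 − (1+0.0044792)^−180) = $285.69.
Total interest on Offer X = 180 × $285.69 − $35,250 = $16,174.20.
Offer Y: monthly rate = 5%/12 = 0.0041667; payment = 35,250 × 0.0041667 / (1 − (1+0.0041667)^−120) = $373.88.
Total interest on Offer Y = 120 × $373.88 − $35,250 = $9,615.60.
Offer Y is lower by $6,558.60.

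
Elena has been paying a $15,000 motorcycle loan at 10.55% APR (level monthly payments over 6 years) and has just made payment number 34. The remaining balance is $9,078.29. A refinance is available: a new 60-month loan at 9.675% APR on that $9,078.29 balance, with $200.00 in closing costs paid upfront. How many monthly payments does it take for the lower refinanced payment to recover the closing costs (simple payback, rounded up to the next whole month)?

3 months

Current payment = 15,000 × 10.55%/12 / (1 − (1+0.0087917)^−72) = $282.07.
Refinanced payment = 9,078.29 × 0.0080625 / (1 − (1+0.0080625)^−60) = $191.44.
Monthly savings = $282.07 − $191.44 = $90.63.
Break-even = $200.00 / $90.63 = 2.21 → 3 months.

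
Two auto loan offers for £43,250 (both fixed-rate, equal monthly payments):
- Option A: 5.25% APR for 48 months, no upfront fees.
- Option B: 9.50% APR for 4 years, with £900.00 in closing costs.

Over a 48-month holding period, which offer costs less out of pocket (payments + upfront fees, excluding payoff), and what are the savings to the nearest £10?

Option A: at 5.25% the monthly rate is 0.0043750, so the payment is 43,250 × 0.0043750 / (1 − 1.0043750^−48) = £1,000.92.
Option B: at 9.50% the monthly rate is 0.0079167, so the payment is 43,250 × 0.0079167 / (1 − 1.0079167^−48) = £1,086.58.
Over 48 months: Option A costs 48 × £1,000.92 = £48,044.16; Option B costs 48 × £1,086.58 + £900.00 = £53,055.84.
Option A is cheaper by £53,055.84 − £48,044.16 = £5,011.68.

Option A by £5,010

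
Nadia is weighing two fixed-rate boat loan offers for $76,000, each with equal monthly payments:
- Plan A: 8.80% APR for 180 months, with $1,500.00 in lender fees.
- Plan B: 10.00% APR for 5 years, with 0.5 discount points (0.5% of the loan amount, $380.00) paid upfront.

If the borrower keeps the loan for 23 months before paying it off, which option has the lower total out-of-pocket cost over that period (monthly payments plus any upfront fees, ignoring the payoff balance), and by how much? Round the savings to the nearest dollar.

Plan A by $18,498

Plan A: at 8.80% the monthly rate is 0.0073333, so the payment is 76,000 × 0.0073333 / (1 − 1.0073333^−180) = $761.83.
Plan B: monthly rate = 10%/12 = 0.0083333; payment = 76,000 × 0.0083333 / (1 − (1+0.0083333)^−60) = $1,614.78.
Over 23 months: Plan A costs 23 × $761.83 + $1,500.00 = $19,022.09; Plan B costs 23 × $1,614.78 + $380.00 = $37,519.94.
Plan A is cheaper by $37,519.94 − $19,022.09 = $18,497.85.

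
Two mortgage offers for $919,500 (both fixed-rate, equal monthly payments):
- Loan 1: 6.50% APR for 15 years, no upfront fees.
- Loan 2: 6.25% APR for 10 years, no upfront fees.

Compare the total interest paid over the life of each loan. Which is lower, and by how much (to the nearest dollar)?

Loan 2 by $202,871

Loan 1: at 6.50% the monthly rate is 0.0054167, so the payment is 919,500 × 0.0054167 / (1 − 1.0054167^−180) = $8,009.83.
Total interest on Loan 1 = 180 × $8,009.83 − $919,500 = $522,269.40.
Loan 2: at 6.25% the monthly rate is 0.0052083, so the payment is 919,500 × 0.0052083 / (1 − 1.0052083^−120) = $10,324.15.
Total interest on Loan 2 = 120 × $10,324.15 − $919,500 = $319,398.00.
Loan 2 is lower by $202,871.40.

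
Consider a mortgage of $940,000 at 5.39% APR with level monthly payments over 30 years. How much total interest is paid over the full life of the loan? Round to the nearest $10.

$958,110

Monthly rate = 5.39%/12 = 0.0044917; payment = 940,000 × 0.0044917 / (1 − (1+0.0044917)^−360) = $5,272.52.
Total paid = 360 × $5,272.52 = $1,898,107.20; interest = $1,898,107.20 − $940,000 = $958,107.20.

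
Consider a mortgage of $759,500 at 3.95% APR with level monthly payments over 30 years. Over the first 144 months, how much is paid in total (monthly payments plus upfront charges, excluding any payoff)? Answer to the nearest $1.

$518,992

At 3.95% the monthly rate is 0.0032917, so the payment is 759,500 × 0.0032917 / (1 − 1.0032917^−360) = $3,604.11.
Total outlay = 144 × $3,604.11 = $518,991.84.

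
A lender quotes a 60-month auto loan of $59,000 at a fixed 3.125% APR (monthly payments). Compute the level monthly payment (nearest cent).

At 3.125% the monthly rate is 0.0026042, so the payment is 59,000 × 0.0026042 / (1 − 1.0026042^−60) = $1,063.43.

$1,063.43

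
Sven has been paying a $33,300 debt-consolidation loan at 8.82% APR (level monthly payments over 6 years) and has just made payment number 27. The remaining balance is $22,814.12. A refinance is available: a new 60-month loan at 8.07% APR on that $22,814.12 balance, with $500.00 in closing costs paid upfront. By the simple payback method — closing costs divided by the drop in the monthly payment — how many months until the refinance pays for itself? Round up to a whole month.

4 months

Current payment = 33,300 × 8.82%/12 / (1 − (1+0.0073500)^−72) = $597.28.
Refinanced payment = 22,814.12 × 0.0067250 / (1 − (1+0.0067250)^−60) = $463.35.
Monthly savings = $597.28 − $463.35 = $133.93.
Break-even = $500.00 / $133.93 = 3.73 → 4 months.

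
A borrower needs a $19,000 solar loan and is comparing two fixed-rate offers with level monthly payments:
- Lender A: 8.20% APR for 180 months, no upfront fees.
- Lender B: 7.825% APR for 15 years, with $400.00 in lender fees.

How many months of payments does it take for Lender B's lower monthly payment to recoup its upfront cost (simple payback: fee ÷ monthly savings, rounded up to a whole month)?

98 months

Lender A: monthly rate = 8.2%/12 = 0.0068333; payment = 19,000 × 0.0068333 / (1 − (1+0.0068333)^−180) = $183.77.
Lender B: at 7.825% the monthly rate is 0.0065208, so the payment is 19,000 × 0.0065208 / (1 − 1.0065208^−180) = $179.66.
Monthly savings = $183.77 − $179.66 = $4.11.
Break-even = $400.00 / $4.11 = 97.32 → 98 months.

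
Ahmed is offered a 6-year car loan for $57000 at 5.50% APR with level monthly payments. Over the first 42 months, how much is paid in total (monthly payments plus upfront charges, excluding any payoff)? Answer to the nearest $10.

$39,110

At 5.50% the monthly rate is 0.0045833, so the payment is 57,000 × 0.0045833 / (1 − 1.0045833^−72) = $931.26.
Total outlay = 42 × $931.26 = $39,112.92.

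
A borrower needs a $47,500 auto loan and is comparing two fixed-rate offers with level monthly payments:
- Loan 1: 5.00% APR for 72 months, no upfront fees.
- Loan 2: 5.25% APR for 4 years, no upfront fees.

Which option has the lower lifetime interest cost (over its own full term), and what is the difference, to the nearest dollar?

Loan 2 by $2,313

Loan 1: at 5.00% the monthly rate is 0.0041667, so the payment is 47,500 × 0.0041667 / (1 − 1.0041667^−72) = $764.98.
Total interest on Loan 1 = 72 × $764.98 − $47,500 = $7,578.56.
Loan 2: monthly rate = 5.25%/12 = 0.0043750; payment = 47,500 × 0.0043750 / (1 − (1+0.0043750)^−48) = $1,099.28.
Total interest on Loan 2 = 48 × $1,099.28 − $47,500 = $5,265.44.
Loan 2 is lower by $2,313.12.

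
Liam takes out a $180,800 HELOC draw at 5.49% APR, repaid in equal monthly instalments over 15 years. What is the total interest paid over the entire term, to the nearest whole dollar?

Monthly rate = 5.49%/12 = 0.0045750; payment = 180,800 × 0.0045750 / (1 − (1+0.0045750)^−180) = $1,476.33.
Total paid = 180 × $1,476.33 = $265,739.40; interest = $265,739.40 − $180,800 = $84,939.40.

$84,939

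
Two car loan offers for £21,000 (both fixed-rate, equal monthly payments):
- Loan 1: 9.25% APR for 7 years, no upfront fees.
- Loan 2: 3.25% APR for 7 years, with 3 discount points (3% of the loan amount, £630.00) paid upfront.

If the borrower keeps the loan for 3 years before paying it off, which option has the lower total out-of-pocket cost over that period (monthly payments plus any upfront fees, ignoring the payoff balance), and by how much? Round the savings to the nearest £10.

Loan 1: monthly rate = 9.25%/12 = 0.0077083; payment = 21,000 × 0.0077083 / (1 − (1+0.0077083)^−84) = £340.54.
Loan 2: monthly rate = 3.25%/12 = 0.0027083; payment = 21,000 × 0.0027083 / (1 − (1+0.0027083)^−84) = £279.85.
Over 36 months: Loan 1 costs 36 × £340.54 = £12,259.44; Loan 2 costs 36 × £279.85 + £630.00 = £10,704.60.
Loan 2 is cheaper by £12,259.44 − £10,704.60 = £1,554.84.

Loan 2 by £1,550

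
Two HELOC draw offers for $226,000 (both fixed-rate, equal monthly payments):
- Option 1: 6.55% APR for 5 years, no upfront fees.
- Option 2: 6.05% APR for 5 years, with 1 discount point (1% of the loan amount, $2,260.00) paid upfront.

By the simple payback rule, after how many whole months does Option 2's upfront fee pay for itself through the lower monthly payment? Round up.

43 months

Option 1: monthly rate = 6.55%/12 = 0.0054583; payment = 226,000 × 0.0054583 / (1 − (1+0.0054583)^−60) = $4,427.24.
Option 2: at 6.05% the monthly rate is 0.0050417, so the payment is 226,000 × 0.0050417 / (1 − 1.0050417^−60) = $4,374.47.
Monthly savings = $4,427.24 − $4,374.47 = $52.77.
Break-even = $2,260.00 / $52.77 = 42.83 → 43 months.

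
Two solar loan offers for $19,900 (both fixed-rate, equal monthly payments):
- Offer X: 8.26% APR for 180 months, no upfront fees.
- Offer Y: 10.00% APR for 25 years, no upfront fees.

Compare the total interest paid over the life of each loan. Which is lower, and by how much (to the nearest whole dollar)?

Offer X: at 8.26% the monthly rate is 0.0068833, so the payment is 19,900 × 0.0068833 / (1 − 1.0068833^−180) = $193.17.
Total interest on Offer X = 180 × $193.17 − $19,900 = $14,870.60.
Offer Y: at 10.00% the monthly rate is 0.0083333, so the payment is 19,900 × 0.0083333 / (1 − 1.0083333^−300) = $180.83.
Total interest on Offer Y = 300 × $180.83 − $19,900 = $34,349.00.
Offer X is lower by $19,478.40.

Offer X by $19,478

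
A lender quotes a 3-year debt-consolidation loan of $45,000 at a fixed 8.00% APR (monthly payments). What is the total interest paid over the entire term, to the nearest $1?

$5,765

At 8.00% the monthly rate is 0.0066667, so the payment is 45,000 × 0.0066667 / (1 − 1.0066667^−36) = $1,410.14.
Total paid = 36 × $1,410.14 = $50,765.04; interest = $50,765.04 − $45,000 = $5,765.04.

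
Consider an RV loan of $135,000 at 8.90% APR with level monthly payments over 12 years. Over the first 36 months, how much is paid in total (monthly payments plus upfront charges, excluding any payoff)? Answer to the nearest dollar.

Monthly rate = 8.9%/12 = 0.0074167; payment = 135,000 × 0.0074167 / (1 − (1+0.0074167)^−144) = $1,528.75.
Total outlay = 36 × $1,528.75 = $55,035.00.

$55,035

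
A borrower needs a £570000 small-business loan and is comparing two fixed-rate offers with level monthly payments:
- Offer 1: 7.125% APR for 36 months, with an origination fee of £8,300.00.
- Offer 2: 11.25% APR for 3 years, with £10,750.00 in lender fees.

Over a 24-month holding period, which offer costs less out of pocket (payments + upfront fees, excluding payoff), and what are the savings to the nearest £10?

Offer 1 by £28,760

Offer 1: at 7.125% the monthly rate is 0.0059375, so the payment is 570,000 × 0.0059375 / (1 − 1.0059375^−36) = £17,632.54.
Offer 2: monthly rate = 11.25%/12 = 0.0093750; payment = 570,000 × 0.0093750 / (1 − (1+0.0093750)^−36) = £18,728.62.
Over 24 months: Offer 1 costs 24 × £17,632.54 + £8,300.00 = £431,480.96; Offer 2 costs 24 × £18,728.62 + £10,750.00 = £460,236.88.
Offer 1 is cheaper by £460,236.88 − £431,480.96 = £28,755.92.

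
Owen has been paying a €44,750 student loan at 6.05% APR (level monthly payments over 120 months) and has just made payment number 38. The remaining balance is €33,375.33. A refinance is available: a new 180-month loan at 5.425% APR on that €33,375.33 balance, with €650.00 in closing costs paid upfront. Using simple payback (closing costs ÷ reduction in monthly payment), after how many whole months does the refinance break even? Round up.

3 months

Current payment = 44,750 × 6.05%/12 / (1 − (1+0.0050417)^−120) = €497.94.
Refinanced payment = 33,375.33 × 0.0045208 / (1 − (1+0.0045208)^−180) = €271.38.
Monthly savings = €497.94 − €271.38 = €226.56.
Break-even = €650.00 / €226.56 = 2.87 → 3 months.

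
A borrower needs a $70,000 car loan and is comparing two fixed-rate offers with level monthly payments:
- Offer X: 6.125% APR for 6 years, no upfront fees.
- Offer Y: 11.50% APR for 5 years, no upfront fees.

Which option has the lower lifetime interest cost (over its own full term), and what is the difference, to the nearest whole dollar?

Offer X by $8,544

Offer X: monthly rate = 6.125%/12 = 0.0051042; payment = 70,000 × 0.0051042 / (1 − (1+0.0051042)^−72) = $1,164.24.
Total interest on Offer X = 72 × $1,164.24 − $70,000 = $13,825.28.
Offer Y: at 11.50% the monthly rate is 0.0095833, so the payment is 70,000 × 0.0095833 / (1 − 1.0095833^−60) = $1,539.48.
Total interest on Offer Y = 60 × $1,539.48 − $70,000 = $22,368.80.
Offer X is lower by $8,543.52.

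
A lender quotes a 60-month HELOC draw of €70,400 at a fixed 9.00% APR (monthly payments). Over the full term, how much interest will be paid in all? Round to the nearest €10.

Monthly rate = 9%/12 = 0.0075000; payment = 70,400 × 0.0075000 / (1 − (1+0.0075000)^−60) = €1,461.39.
Total paid = 60 × €1,461.39 = €87,683.40; interest = €87,683.40 − €70,400 = €17,283.40.

€17,280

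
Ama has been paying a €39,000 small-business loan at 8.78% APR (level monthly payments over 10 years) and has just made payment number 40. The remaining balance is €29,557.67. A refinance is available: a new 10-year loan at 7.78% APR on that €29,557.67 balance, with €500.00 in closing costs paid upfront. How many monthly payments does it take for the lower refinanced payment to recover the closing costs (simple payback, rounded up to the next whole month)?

4 months

Current payment = 39,000 × 8.78%/12 / (1 − (1+0.0073167)^−120) = €489.40.
Refinanced payment = 29,557.67 × 0.0064833 / (1 − (1+0.0064833)^−120) = €355.19.
Monthly savings = €489.40 − €355.19 = €134.21.
Break-even = €500.00 / €134.21 = 3.73 → 4 months.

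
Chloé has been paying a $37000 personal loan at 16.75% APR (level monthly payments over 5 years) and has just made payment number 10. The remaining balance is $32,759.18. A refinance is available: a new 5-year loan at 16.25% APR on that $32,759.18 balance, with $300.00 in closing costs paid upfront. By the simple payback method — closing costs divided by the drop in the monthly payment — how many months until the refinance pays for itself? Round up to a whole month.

3 months

Current payment = 37,000 × 16.75%/12 / (1 − (1+0.0139583)^−60) = $914.58.
Refinanced payment = 32,759.18 × 0.0135417 / (1 − (1+0.0135417)^−60) = $801.00.
Monthly savings = $914.58 − $801.00 = $113.58.
Break-even = $300.00 / $113.58 = 2.64 → 3 months.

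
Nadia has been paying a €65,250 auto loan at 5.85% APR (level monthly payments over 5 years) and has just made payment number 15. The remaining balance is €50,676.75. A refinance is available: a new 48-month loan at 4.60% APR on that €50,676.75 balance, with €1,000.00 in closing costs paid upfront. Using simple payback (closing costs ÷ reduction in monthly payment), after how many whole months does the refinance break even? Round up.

Current payment = 65,250 × 5.85%/12 / (1 − (1+0.0048750)^−60) = €1,256.92.
Refinanced payment = 50,676.75 × 0.0038333 / (1 − (1+0.0038333)^−48) = €1,157.89.
Monthly savings = €1,256.92 − €1,157.89 = €99.03.
Break-even = €1,000.00 / €99.03 = 10.10 → 11 months.

11 months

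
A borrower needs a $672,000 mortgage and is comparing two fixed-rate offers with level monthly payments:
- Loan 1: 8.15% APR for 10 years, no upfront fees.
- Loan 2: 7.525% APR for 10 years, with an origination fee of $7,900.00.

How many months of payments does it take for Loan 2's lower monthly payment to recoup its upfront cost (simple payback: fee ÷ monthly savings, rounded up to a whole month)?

Loan 1: at 8.15% the monthly rate is 0.0067917, so the payment is 672,000 × 0.0067917 / (1 − 1.0067917^−120) = $8,206.57.
Loan 2: monthly rate = 7.525%/12 = 0.0062708; payment = 672,000 × 0.0062708 / (1 − (1+0.0062708)^−120) = $7,985.53.
Monthly savings = $8,206.57 − $7,985.53 = $221.04.
Break-even = $7,900.00 / $221.04 = 35.74 → 36 months.

36 months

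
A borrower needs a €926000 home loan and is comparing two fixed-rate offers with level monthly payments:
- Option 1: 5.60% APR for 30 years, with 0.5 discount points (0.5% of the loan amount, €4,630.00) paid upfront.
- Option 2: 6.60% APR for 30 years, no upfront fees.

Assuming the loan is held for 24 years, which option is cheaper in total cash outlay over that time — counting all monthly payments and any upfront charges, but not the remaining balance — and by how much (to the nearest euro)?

Option 1: monthly rate = 5.6%/12 = 0.0046667; payment = 926,000 × 0.0046667 / (1 − (1+0.0046667)^−360) = €5,315.97.
Option 2: monthly rate = 6.6%/12 = 0.0055000; payment = 926,000 × 0.0055000 / (1 − (1+0.0055000)^−360) = €5,913.98.
Over 288 months: Option 1 costs 288 × €5,315.97 + €4,630.00 = €1,535,629.36; Option 2 costs 288 × €5,913.98 = €1,703,226.24.
Option 1 is cheaper by €1,703,226.24 − €1,535,629.36 = €167,596.88.

Option 1 by €167,597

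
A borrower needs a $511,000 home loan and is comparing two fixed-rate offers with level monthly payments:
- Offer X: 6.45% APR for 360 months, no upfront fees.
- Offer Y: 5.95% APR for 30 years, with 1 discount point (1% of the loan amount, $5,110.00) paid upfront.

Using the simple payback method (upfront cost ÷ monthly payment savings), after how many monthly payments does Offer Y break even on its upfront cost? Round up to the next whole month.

Offer X: monthly rate = 6.45%/12 = 0.0053750; payment = 511,000 × 0.0053750 / (1 − (1+0.0053750)^−360) = $3,213.08.
Offer Y: monthly rate = 5.95%/12 = 0.0049583; payment = 511,000 × 0.0049583 / (1 − (1+0.0049583)^−360) = $3,047.30.
Monthly savings = $3,213.08 − $3,047.30 = $165.78.
Break-even = $5,110.00 / $165.78 = 30.82 → 31 months.

31 months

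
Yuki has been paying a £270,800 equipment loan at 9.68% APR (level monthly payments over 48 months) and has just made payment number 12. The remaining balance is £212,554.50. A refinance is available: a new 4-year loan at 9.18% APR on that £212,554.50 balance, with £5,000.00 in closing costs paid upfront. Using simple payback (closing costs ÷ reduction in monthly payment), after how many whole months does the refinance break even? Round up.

4 months

Current payment = 270,800 × 9.68%/12 / (1 − (1+0.0080667)^−48) = £6,826.65.
Refinanced payment = 212,554.50 × 0.0076500 / (1 − (1+0.0076500)^−48) = £5,307.61.
Monthly savings = £6,826.65 − £5,307.61 = £1,519.04.
Break-even = £5,000.00 / £1,519.04 = 3.29 → 4 months.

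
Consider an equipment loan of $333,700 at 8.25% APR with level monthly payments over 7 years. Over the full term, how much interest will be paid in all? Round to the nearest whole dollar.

$106,694

At 8.25% the monthly rate is 0.0068750, so the payment is 333,700 × 0.0068750 / (1 − 1.0068750^−84) = $5,242.78.
Total paid = 84 × $5,242.78 = $440,393.52; interest = $440,393.52 − $333,700 = $106,693.52.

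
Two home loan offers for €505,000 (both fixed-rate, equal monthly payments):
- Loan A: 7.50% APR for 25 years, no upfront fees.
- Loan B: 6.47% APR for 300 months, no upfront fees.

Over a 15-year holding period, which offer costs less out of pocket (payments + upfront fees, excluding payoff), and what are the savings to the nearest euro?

Loan A: at 7.50% the monthly rate is 0.0062500, so the payment is 505,000 × 0.0062500 / (1 − 1.0062500^−300) = €3,731.91.
Loan B: at 6.47% the monthly rate is 0.0053917, so the payment is 505,000 × 0.0053917 / (1 − 1.0053917^−300) = €3,400.34.
Over 180 months: Loan A costs 180 × €3,731.91 = €671,743.80; Loan B costs 180 × €3,400.34 = €612,061.20.
Loan B is cheaper by €671,743.80 − €612,061.20 = €59,682.60.

Loan B by €59,683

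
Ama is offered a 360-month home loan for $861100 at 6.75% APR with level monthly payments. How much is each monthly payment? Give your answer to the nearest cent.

Monthly rate = 6.75%/12 = 0.0056250; payment = 861,100 × 0.0056250 / (1 − (1+0.0056250)^−360) = $5,585.08.

$5,585.08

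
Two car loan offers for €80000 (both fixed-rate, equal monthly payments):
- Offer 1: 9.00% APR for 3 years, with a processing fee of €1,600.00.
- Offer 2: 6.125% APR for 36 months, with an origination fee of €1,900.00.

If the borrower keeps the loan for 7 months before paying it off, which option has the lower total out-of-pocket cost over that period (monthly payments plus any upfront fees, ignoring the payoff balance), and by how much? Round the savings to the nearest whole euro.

Offer 1: at 9.00% the monthly rate is 0.0075000, so the payment is 80,000 × 0.0075000 / (1 − 1.0075000^−36) = €2,543.98.
Offer 2: monthly rate = 6.125%/12 = 0.0051042; payment = 80,000 × 0.0051042 / (1 − (1+0.0051042)^−36) = €2,438.29.
Over 7 months: Offer 1 costs 7 × €2,543.98 + €1,600.00 = €19,407.86; Offer 2 costs 7 × €2,438.29 + €1,900.00 = €18,968.03.
Offer 2 is cheaper by €19,407.86 − €18,968.03 = €439.83.

Offer 2 by €440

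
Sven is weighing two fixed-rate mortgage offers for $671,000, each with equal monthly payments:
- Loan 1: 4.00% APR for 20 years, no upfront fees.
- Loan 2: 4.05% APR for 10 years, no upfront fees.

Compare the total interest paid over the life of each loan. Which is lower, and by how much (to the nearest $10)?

Loan 2 by $158,730

Loan 1: at 4.00% the monthly rate is 0.0033333, so the payment is 671,000 × 0.0033333 / (1 − 1.0033333^−240) = $4,066.13.
Total interest on Loan 1 = 240 × $4,066.13 − $671,000 = $304,871.20.
Loan 2: at 4.05% the monthly rate is 0.0033750, so the payment is 671,000 × 0.0033750 / (1 − 1.0033750^−120) = $6,809.51.
Total interest on Loan 2 = 120 × $6,809.51 − $671,000 = $146,141.20.
Loan 2 is lower by $158,730.00.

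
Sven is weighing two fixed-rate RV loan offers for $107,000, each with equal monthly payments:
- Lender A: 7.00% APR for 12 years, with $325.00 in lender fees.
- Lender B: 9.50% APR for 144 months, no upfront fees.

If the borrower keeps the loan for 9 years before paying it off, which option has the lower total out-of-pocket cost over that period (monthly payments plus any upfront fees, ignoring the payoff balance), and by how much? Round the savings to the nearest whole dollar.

Lender A: monthly rate = 7%/12 = 0.0058333; payment = 107,000 × 0.0058333 / (1 − (1+0.0058333)^−144) = $1,100.37.
Lender B: at 9.50% the monthly rate is 0.0079167, so the payment is 107,000 × 0.0079167 / (1 − 1.0079167^−144) = $1,248.02.
Over 108 months: Lender A costs 108 × $1,100.37 + $325.00 = $119,164.96; Lender B costs 108 × $1,248.02 = $134,786.16.
Lender A is cheaper by $134,786.16 − $119,164.96 = $15,621.20.

Lender A by $15,621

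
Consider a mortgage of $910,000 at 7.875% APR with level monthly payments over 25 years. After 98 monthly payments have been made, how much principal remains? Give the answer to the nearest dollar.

$776,319

With monthly rate i = 7.875%/12 = 0.0065625, the balance after k of n payments is P · [(1+i)^n − (1+i)^k] / [(1+i)^n − 1].
(1+0.0065625)^300 = 7.11580355 and (1+0.0065625)^98 = 1.89842374, so the balance is 910,000 × (7.11580355 − 1.89842374) / (7.11580355 − 1) = $776,319.18.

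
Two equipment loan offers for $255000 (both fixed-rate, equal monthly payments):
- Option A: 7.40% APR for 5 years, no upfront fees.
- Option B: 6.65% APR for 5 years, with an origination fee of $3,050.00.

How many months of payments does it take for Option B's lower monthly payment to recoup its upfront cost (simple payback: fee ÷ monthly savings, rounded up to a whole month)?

Option A: monthly rate = 7.4%/12 = 0.0061667; payment = 255,000 × 0.0061667 / (1 − (1+0.0061667)^−60) = $5,097.57.
Option B: at 6.65% the monthly rate is 0.0055417, so the payment is 255,000 × 0.0055417 / (1 − 1.0055417^−60) = $5,007.30.
Monthly savings = $5,097.57 − $5,007.30 = $90.27.
Break-even = $3,050.00 / $90.27 = 33.79 → 34 months.

34 months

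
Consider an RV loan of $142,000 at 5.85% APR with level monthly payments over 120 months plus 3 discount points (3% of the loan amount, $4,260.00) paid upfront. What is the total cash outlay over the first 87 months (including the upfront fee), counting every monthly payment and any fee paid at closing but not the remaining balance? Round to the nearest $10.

$140,490

At 5.85% the monthly rate is 0.0048750, so the payment is 142,000 × 0.0048750 / (1 − 1.0048750^−120) = $1,565.82.
Total outlay = 87 × $1,565.82 + $4,260.00 = $140,486.34.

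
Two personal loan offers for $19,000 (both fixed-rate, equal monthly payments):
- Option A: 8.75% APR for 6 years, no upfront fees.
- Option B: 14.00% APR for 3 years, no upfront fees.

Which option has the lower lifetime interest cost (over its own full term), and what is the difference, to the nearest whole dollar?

Option B by $1,112

Option A: monthly rate = 8.75%/12 = 0.0072917; payment = 19,000 × 0.0072917 / (1 − (1+0.0072917)^−72) = $340.13.
Total interest on Option A = 72 × $340.13 − $19,000 = $5,489.36.
Option B: at 14.00% the monthly rate is 0.0116667, so the payment is 19,000 × 0.0116667 / (1 − 1.0116667^−36) = $649.37.
Total interest on Option B = 36 × $649.37 − $19,000 = $4,377.32.
Option B is lower by $1,112.04.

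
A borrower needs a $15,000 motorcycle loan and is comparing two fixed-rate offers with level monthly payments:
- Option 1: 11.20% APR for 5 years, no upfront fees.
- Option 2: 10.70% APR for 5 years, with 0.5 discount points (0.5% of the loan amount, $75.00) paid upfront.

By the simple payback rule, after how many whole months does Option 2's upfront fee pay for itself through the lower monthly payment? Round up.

Option 1: at 11.20% the monthly rate is 0.0093333, so the payment is 15,000 × 0.0093333 / (1 − 1.0093333^−60) = $327.63.
Option 2: at 10.70% the monthly rate is 0.0089167, so the payment is 15,000 × 0.0089167 / (1 − 1.0089167^−60) = $323.90.
Monthly savings = $327.63 − $323.90 = $3.73.
Break-even = $75.00 / $3.73 = 20.11 → 21 months.

21 months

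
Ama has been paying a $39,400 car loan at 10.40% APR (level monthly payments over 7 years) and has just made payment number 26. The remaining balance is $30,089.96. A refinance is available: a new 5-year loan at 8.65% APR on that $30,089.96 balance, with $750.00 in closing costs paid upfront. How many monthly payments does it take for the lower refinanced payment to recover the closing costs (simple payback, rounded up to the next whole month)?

18 months

Current payment = 39,400 × 10.4%/12 / (1 − (1+0.0086667)^−84) = $662.26.
Refinanced payment = 30,089.96 × 0.0072083 / (1 − (1+0.0072083)^−60) = $619.52.
Monthly savings = $662.26 − $619.52 = $42.74.
Break-even = $750.00 / $42.74 = 17.55 → 18 months.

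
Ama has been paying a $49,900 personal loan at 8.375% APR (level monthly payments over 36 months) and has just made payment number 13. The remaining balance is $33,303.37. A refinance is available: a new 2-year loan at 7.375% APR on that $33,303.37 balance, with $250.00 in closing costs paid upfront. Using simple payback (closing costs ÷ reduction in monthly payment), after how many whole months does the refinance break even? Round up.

Current payment = 49,900 × 8.375%/12 / (1 − (1+0.0069792)^−36) = $1,572.33.
Refinanced payment = 33,303.37 × 0.0061458 / (1 − (1+0.0061458)^−24) = $1,496.75.
Monthly savings = $1,572.33 − $1,496.75 = $75.58.
Break-even = $250.00 / $75.58 = 3.31 → 4 months.

4 months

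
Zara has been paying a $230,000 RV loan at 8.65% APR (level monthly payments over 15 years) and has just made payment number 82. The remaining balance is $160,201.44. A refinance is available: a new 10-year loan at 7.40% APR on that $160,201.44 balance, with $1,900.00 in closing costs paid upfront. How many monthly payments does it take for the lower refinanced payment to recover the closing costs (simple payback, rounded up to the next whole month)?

Current payment = 230,000 × 8.65%/12 / (1 − (1+0.0072083)^−180) = $2,285.17.
Refinanced payment = 160,201.44 × 0.0061667 / (1 − (1+0.0061667)^−120) = $1,893.27.
Monthly savings = $2,285.17 − $1,893.27 = $391.90.
Break-even = $1,900.00 / $391.90 = 4.85 → 5 months.

5 months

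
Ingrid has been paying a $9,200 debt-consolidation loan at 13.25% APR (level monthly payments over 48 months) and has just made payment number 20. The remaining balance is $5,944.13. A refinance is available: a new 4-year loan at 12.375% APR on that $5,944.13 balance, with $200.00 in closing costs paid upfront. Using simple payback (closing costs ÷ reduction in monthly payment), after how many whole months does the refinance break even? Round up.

3 months

Current payment = 9,200 × 13.25%/12 / (1 − (1+0.0110417)^−48) = $247.96.
Refinanced payment = 5,944.13 × 0.0103125 / (1 − (1+0.0103125)^−48) = $157.63.
Monthly savings = $247.96 − $157.63 = $90.33.
Break-even = $200.00 / $90.33 = 2.21 → 3 months.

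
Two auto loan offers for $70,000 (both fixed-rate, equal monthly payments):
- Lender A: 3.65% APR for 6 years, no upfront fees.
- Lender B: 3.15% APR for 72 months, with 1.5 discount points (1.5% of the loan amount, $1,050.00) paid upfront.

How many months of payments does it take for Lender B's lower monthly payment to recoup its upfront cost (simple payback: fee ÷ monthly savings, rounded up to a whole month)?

67 months

Lender A: at 3.65% the monthly rate is 0.0030417, so the payment is 70,000 × 0.0030417 / (1 − 1.0030417^−72) = $1,084.04.
Lender B: at 3.15% the monthly rate is 0.0026250, so the payment is 70,000 × 0.0026250 / (1 − 1.0026250^−72) = $1,068.26.
Monthly savings = $1,084.04 − $1,068.26 = $15.78.
Break-even = $1,050.00 / $15.78 = 66.54 → 67 months.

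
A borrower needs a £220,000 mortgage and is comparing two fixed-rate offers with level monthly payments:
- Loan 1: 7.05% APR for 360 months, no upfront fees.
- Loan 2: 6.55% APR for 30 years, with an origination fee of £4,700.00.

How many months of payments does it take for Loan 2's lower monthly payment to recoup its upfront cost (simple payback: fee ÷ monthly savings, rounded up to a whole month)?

65 months

Loan 1: at 7.05% the monthly rate is 0.0058750, so the payment is 220,000 × 0.0058750 / (1 − 1.0058750^−360) = £1,471.06.
Loan 2: monthly rate = 6.55%/12 = 0.0054583; payment = 220,000 × 0.0054583 / (1 − (1+0.0054583)^−360) = £1,397.79.
Monthly savings = £1,471.06 − £1,397.79 = £73.27.
Break-even = £4,700.00 / £73.27 = 64.15 → 65 months.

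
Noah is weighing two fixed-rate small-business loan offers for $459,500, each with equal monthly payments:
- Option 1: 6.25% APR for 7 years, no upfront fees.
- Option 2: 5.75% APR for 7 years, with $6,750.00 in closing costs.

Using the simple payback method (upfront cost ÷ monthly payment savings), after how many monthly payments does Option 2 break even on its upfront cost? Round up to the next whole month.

Option 1: monthly rate = 6.25%/12 = 0.0052083; payment = 459,500 × 0.0052083 / (1 − (1+0.0052083)^−84) = $6,767.84.
Option 2: at 5.75% the monthly rate is 0.0047917, so the payment is 459,500 × 0.0047917 / (1 − 1.0047917^−84) = $6,657.70.
Monthly savings = $6,767.84 − $6,657.70 = $110.14.
Break-even = $6,750.00 / $110.14 = 61.29 → 62 months.

62 months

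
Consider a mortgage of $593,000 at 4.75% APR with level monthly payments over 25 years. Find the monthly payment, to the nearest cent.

Monthly rate = 4.75%/12 = 0.0039583; payment = 593,000 × 0.0039583 / (1 − (1+0.0039583)^−300) = $3,380.80.

$3,380.80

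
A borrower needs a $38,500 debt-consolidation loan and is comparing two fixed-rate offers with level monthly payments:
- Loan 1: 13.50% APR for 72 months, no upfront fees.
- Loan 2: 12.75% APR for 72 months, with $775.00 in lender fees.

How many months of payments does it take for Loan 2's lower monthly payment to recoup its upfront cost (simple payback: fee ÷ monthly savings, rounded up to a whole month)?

Loan 1: at 13.50% the monthly rate is 0.0112500, so the payment is 38,500 × 0.0112500 / (1 − 1.0112500^−72) = $783.05.
Loan 2: monthly rate = 12.75%/12 = 0.0106250; payment = 38,500 × 0.0106250 / (1 − (1+0.0106250)^−72) = $767.78.
Monthly savings = $783.05 − $767.78 = $15.27.
Break-even = $775.00 / $15.27 = 50.75 → 51 months.

51 months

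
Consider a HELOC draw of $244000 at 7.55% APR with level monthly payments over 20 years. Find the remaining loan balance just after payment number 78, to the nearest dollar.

With monthly rate i = 7.55%/12 = 0.0062917, the balance after k of n payments is P · [(1+i)^n − (1+i)^k] / [(1+i)^n − 1].
(1+0.0062917)^240 = 4.50536822 and (1+0.0062917)^78 = 1.63103148, so the balance is 244,000 × (4.50536822 − 1.63103148) / (4.50536822 − 1) = $200,075.46.

$200,075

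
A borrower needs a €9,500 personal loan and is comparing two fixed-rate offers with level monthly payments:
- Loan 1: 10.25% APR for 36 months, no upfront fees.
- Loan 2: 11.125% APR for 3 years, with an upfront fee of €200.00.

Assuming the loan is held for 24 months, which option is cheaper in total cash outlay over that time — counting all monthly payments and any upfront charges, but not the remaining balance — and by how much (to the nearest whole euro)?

Loan 1: at 10.25% the monthly rate is 0.0085417, so the payment is 9,500 × 0.0085417 / (1 − 1.0085417^−36) = €307.65.
Loan 2: at 11.125% the monthly rate is 0.0092708, so the payment is 9,500 × 0.0092708 / (1 − 1.0092708^−36) = €311.58.
Over 24 months: Loan 1 costs 24 × €307.65 = €7,383.60; Loan 2 costs 24 × €311.58 + €200.00 = €7,677.92.
Loan 1 is cheaper by €7,677.92 − €7,383.60 = €294.32.

Loan 1 by €294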